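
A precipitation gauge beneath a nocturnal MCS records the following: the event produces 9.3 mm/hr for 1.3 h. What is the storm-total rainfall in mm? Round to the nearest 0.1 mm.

total ≈ 12.1 mm

Total = Σ Rᵢ Δtᵢ = 9.3 × 1.3
      = 12.09 = 12.1 mm.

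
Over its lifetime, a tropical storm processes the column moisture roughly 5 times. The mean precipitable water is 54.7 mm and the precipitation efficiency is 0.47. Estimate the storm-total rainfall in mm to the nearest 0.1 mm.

Each cycle deposits ε × PW = 0.47 × 54.7 = 25.709 mm.
Over 5 cycles: 5 × 25.709 = 128.5 mm.

rainfall ≈ 128.5 mm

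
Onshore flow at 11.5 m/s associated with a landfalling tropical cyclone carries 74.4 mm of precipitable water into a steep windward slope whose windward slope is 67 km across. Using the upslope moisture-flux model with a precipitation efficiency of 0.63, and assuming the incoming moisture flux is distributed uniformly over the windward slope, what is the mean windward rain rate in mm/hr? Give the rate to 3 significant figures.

R ≈ 29.0 mm/hr

Incoming column moisture flux per unit ridge length: F = V × PW = 11.5 × 74.4 = 855.6 mm·m/s.
Spread over the 67 km slope with efficiency ε = 0.63: R = ε·F/W = 0.63 × 855.6 / 67000 m = 8.045e-03 mm/s.
R = 8.045e-03 × 3600 = 29.0 mm/hr.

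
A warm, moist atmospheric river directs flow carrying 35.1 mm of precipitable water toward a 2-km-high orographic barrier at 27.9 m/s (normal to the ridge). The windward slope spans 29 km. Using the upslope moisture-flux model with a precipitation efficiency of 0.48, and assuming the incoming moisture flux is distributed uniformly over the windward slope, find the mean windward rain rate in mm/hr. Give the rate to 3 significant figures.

Incoming column moisture flux per unit ridge length: F = V × PW = 27.9 × 35.1 = 979.29 mm·m/s.
Spread over the 29 km slope with efficiency ε = 0.48: R = ε·F/W = 0.48 × 979.29 / 29000 m = 1.621e-02 mm/s.
R = 1.621e-02 × 3600 = 58.4 mm/hr.

R ≈ 58.4 mm/hr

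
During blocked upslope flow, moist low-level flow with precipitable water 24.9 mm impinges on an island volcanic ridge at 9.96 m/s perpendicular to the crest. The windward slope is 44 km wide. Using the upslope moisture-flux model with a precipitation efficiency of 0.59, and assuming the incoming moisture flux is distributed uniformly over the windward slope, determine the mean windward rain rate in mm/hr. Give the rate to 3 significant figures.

Incoming column moisture flux per unit ridge length: F = V × PW = 9.96 × 24.9 = 248.004 mm·m/s.
Spread over the 44 km slope with efficiency ε = 0.59: R = ε·F/W = 0.59 × 248.004 / 44000 m = 3.326e-03 mm/s.
R = 3.326e-03 × 3600 = 12.0 mm/hr.

R ≈ 12.0 mm/hr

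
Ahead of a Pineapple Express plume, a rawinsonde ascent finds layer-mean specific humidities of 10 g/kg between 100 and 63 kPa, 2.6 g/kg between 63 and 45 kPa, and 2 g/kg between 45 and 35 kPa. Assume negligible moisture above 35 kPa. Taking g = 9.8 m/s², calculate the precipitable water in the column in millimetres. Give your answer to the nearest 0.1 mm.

PW ≈ 44.6 mm

Precipitable water is the column-integrated vapour mass per unit area: PW = (1/g) Σ q̄ Δp, with q in kg/kg and Δp in Pa (1 kg/m² of water = 1 mm).
Layer 100–63 kPa: Δp = 370 hPa = 37000 Pa, q̄ = 0.01 kg/kg → 0.01 × 37000 / 9.8 = 37.76 mm
Layer 63–45 kPa: Δp = 180 hPa = 18000 Pa, q̄ = 0.0026 kg/kg → 0.0026 × 18000 / 9.8 = 4.78 mm
Layer 45–35 kPa: Δp = 100 hPa = 10000 Pa, q̄ = 0.002 kg/kg → 0.002 × 10000 / 9.8 = 2.04 mm
PW = 37.76 + 4.78 + 2.04 = 44.58 ≈ 44.6 mm.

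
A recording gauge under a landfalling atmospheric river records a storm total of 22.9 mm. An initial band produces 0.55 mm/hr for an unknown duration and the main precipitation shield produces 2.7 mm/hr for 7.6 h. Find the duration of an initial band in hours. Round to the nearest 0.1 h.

Known phases: 2.7 × 7.6 = 20.52 mm.
Remaining depth = 22.9 − 20.52 = 2.38 mm.
Duration = 2.38 / 0.55 = 4.3 h.

duration ≈ 4.3 h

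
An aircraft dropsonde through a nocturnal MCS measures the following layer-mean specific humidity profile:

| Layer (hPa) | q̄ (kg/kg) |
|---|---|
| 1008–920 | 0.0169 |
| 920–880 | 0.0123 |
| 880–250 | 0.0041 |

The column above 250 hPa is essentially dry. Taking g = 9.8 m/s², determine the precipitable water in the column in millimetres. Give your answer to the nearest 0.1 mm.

PW ≈ 46.6 mm

Precipitable water is the column-integrated vapour mass per unit area: PW = (1/g) Σ q̄ Δp, with q in kg/kg and Δp in Pa (1 kg/m² of water = 1 mm).
Layer 1008–920 hPa: Δp = 88 hPa = 8800 Pa, q̄ = 0.0169 kg/kg → 0.0169 × 8800 / 9.8 = 15.18 mm
Layer 920–880 hPa: Δp = 40 hPa = 4000 Pa, q̄ = 0.0123 kg/kg → 0.0123 × 4000 / 9.8 = 5.02 mm
Layer 880–250 hPa: Δp = 630 hPa = 63000 Pa, q̄ = 0.0041 kg/kg → 0.0041 × 63000 / 9.8 = 26.36 mm
PW = 15.18 + 5.02 + 26.36 = 46.56 ≈ 46.6 mm.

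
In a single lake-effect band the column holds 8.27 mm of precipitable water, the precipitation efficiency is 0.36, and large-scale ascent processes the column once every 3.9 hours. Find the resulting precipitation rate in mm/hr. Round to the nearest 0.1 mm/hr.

R ≈ 0.8 mm/hr

Each overturning extracts ε × PW = 0.36 × 8.27 = 2.9772 mm.
Rate = ε·PW / τ = 2.9772 / 3.9 h = 0.8 mm/hr.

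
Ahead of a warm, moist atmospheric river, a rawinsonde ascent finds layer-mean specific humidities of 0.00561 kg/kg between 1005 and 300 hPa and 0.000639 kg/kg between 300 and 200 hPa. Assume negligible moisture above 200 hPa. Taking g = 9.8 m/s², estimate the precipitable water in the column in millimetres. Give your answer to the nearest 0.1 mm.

PW ≈ 41.0 mm

Precipitable water is the column-integrated vapour mass per unit area: PW = (1/g) Σ q̄ Δp, with q in kg/kg and Δp in Pa (1 kg/m² of water = 1 mm).
Layer 1005–300 hPa: Δp = 705 hPa = 70500 Pa, q̄ = 0.00561 kg/kg → 0.00561 × 70500 / 9.8 = 40.36 mm
Layer 300–200 hPa: Δp = 100 hPa = 10000 Pa, q̄ = 0.000639 kg/kg → 0.000639 × 10000 / 9.8 = 0.65 mm
PW = 40.36 + 0.65 = 41.01 ≈ 41.0 mm.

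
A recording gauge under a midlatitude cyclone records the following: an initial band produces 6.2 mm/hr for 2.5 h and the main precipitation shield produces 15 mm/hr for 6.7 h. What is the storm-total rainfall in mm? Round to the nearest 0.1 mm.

Total = Σ Rᵢ Δtᵢ = 6.2 × 2.5 + 15 × 6.7
      = 15.5 + 100.5 = 116.0 mm.

total ≈ 116.0 mm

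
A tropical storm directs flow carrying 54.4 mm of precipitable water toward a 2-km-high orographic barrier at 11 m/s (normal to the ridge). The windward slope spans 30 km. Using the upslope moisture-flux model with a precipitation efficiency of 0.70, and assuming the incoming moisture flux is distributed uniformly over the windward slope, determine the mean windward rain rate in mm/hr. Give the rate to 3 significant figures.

Incoming column moisture flux per unit ridge length: F = V × PW = 11 × 54.4 = 598.4 mm·m/s.
Spread over the 30 km slope with efficiency ε = 0.70: R = ε·F/W = 0.70 × 598.4 / 30000 m = 1.396e-02 mm/s.
R = 1.396e-02 × 3600 = 50.3 mm/hr.

R ≈ 50.3 mm/hr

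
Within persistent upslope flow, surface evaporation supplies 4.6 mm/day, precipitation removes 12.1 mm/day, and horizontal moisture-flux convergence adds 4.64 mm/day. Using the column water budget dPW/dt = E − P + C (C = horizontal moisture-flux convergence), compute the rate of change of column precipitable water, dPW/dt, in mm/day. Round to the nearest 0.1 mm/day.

dPW/dt = E − P + C = 4.6 − 12.1 + (4.64) = -2.9 mm/day.

dPW/dt ≈ -2.9 mm/day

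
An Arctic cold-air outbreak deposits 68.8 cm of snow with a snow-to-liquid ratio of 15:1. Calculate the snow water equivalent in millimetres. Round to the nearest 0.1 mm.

SWE ≈ 45.9 mm

SWE = snow depth / ratio = 68.8 cm / 15 = 4.587 cm = 45.9 mm.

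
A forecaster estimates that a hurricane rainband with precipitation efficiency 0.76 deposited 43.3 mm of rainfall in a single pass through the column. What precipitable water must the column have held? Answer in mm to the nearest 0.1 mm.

PW ≈ 57.0 mm

PW = rainfall / ε = 43.3 / 0.76 = 57.0 mm.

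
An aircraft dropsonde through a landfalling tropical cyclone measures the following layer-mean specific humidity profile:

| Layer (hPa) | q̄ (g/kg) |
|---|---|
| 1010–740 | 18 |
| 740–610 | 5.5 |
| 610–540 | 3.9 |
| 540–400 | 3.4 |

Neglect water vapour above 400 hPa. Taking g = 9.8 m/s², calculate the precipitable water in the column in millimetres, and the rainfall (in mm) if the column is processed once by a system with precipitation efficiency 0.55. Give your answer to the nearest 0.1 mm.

PW ≈ 64.5 mm; rainfall ≈ 35.5 mm

Precipitable water is the column-integrated vapour mass per unit area: PW = (1/g) Σ q̄ Δp, with q in kg/kg and Δp in Pa (1 kg/m² of water = 1 mm).
Layer 1010–740 hPa: Δp = 270 hPa = 27000 Pa, q̄ = 0.018 kg/kg → 0.018 × 27000 / 9.8 = 49.59 mm
Layer 740–610 hPa: Δp = 130 hPa = 13000 Pa, q̄ = 0.0055 kg/kg → 0.0055 × 13000 / 9.8 = 7.30 mm
Layer 610–540 hPa: Δp = 70 hPa = 7000 Pa, q̄ = 0.0039 kg/kg → 0.0039 × 7000 / 9.8 = 2.79 mm
Layer 540–400 hPa: Δp = 140 hPa = 14000 Pa, q̄ = 0.0034 kg/kg → 0.0034 × 14000 / 9.8 = 4.86 mm
PW = 49.59 + 7.30 + 2.79 + 4.86 = 64.54 ≈ 64.5 mm.
Rainfall = ε × PW = 0.55 × 64.5 = 35.5 mm.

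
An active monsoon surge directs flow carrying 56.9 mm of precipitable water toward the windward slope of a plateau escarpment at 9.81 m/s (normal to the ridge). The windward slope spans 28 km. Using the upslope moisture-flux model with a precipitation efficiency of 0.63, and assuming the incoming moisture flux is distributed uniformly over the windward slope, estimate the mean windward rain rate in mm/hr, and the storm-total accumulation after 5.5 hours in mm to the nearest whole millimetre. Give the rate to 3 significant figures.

R ≈ 45.2 mm/hr; total ≈ 249 mm

Incoming column moisture flux per unit ridge length: F = V × PW = 9.81 × 56.9 = 558.189 mm·m/s.
Spread over the 28 km slope with efficiency ε = 0.63: R = ε·F/W = 0.63 × 558.189 / 28000 m = 1.256e-02 mm/s.
R = 1.256e-02 × 3600 = 45.2 mm/hr.
Over 5.5 h: total = 45.2 × 5.5 = 248.6 ≈ 249 mm.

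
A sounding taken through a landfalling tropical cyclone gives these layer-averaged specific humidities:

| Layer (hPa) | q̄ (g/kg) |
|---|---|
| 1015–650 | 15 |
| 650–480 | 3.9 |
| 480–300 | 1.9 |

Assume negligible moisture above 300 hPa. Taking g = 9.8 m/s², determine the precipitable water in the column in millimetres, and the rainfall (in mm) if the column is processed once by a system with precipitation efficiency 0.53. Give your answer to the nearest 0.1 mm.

PW ≈ 66.1 mm; rainfall ≈ 35.0 mm

Precipitable water is the column-integrated vapour mass per unit area: PW = (1/g) Σ q̄ Δp, with q in kg/kg and Δp in Pa (1 kg/m² of water = 1 mm).
Layer 1015–650 hPa: Δp = 365 hPa = 36500 Pa, q̄ = 0.015 kg/kg → 0.015 × 36500 / 9.8 = 55.87 mm
Layer 650–480 hPa: Δp = 170 hPa = 17000 Pa, q̄ = 0.0039 kg/kg → 0.0039 × 17000 / 9.8 = 6.77 mm
Layer 480–300 hPa: Δp = 180 hPa = 18000 Pa, q̄ = 0.0019 kg/kg → 0.0019 × 18000 / 9.8 = 3.49 mm
PW = 55.87 + 6.77 + 3.49 = 66.13 ≈ 66.1 mm.
Rainfall = ε × PW = 0.53 × 66.1 = 35.0 mm.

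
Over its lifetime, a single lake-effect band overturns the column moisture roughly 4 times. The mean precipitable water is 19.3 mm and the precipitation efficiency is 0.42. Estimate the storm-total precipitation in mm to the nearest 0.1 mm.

precipitation ≈ 32.4 mm

Each cycle deposits ε × PW = 0.42 × 19.3 = 8.106 mm.
Over 4 cycles: 4 × 8.106 = 32.4 mm.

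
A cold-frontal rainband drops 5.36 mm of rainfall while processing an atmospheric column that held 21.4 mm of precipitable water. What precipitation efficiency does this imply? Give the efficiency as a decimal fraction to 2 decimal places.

ε ≈ 0.25

ε = rainfall / PW = 5.36 / 21.4 = 0.25.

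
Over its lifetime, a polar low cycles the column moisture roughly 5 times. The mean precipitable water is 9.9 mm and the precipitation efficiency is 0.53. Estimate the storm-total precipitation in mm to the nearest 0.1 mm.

Each cycle deposits ε × PW = 0.53 × 9.9 = 5.247 mm.
Over 5 cycles: 5 × 5.247 = 26.2 mm.

precipitation ≈ 26.2 mm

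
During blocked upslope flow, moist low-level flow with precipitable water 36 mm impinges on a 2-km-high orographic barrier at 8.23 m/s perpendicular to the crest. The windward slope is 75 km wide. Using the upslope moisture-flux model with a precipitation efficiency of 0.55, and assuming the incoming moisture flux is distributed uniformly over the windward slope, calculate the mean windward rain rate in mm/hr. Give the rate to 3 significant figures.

Incoming column moisture flux per unit ridge length: F = V × PW = 8.23 × 36 = 296.28 mm·m/s.
Spread over the 75 km slope with efficiency ε = 0.55: R = ε·F/W = 0.55 × 296.28 / 75000 m = 2.173e-03 mm/s.
R = 2.173e-03 × 3600 = 7.82 mm/hr.

R ≈ 7.82 mm/hr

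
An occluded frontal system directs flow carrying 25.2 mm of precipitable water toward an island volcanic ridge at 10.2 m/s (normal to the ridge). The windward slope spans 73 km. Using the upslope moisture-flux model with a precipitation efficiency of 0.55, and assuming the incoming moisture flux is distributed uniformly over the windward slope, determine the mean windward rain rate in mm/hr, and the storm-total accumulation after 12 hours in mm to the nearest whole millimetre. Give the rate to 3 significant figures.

Incoming column moisture flux per unit ridge length: F = V × PW = 10.2 × 25.2 = 257.04 mm·m/s.
Spread over the 73 km slope with efficiency ε = 0.55: R = ε·F/W = 0.55 × 257.04 / 73000 m = 1.937e-03 mm/s.
R = 1.937e-03 × 3600 = 6.97 mm/hr.
Over 12 h: total = 6.97 × 12 = 83.64 ≈ 84 mm.

R ≈ 6.97 mm/hr; total ≈ 84 mm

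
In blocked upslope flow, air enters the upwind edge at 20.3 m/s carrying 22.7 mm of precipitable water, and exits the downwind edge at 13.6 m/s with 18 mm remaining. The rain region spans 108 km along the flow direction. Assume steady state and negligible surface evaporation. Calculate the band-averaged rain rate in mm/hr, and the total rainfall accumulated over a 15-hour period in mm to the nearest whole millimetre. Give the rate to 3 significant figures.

R ≈ 7.20 mm/hr; total ≈ 108 mm

Column moisture flux per unit crosswind length is F = V × PW.
Inflow: F_in = 20.3 × 22.7 = 460.81 mm·m/s
Outflow: F_out = 13.6 × 18 = 244.8 mm·m/s
Steady-state rate R = (F_in − F_out)/L = (460.81 − 244.8) / 108000 m = 2.000e-03 mm/s.
R = 2.000e-03 × 3600 = 7.20 mm/hr.
Over 15 h: total = 7.20 × 15 = 108 mm.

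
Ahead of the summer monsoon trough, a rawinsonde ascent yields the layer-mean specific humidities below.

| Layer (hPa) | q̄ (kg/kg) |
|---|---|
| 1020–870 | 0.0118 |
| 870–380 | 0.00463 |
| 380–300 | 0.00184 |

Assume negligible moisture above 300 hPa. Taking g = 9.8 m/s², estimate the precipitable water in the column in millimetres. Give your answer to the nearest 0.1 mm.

Precipitable water is the column-integrated vapour mass per unit area: PW = (1/g) Σ q̄ Δp, with q in kg/kg and Δp in Pa (1 kg/m² of water = 1 mm).
Layer 1020–870 hPa: Δp = 150 hPa = 15000 Pa, q̄ = 0.0118 kg/kg → 0.0118 × 15000 / 9.8 = 18.06 mm
Layer 870–380 hPa: Δp = 490 hPa = 49000 Pa, q̄ = 0.00463 kg/kg → 0.00463 × 49000 / 9.8 = 23.15 mm
Layer 380–300 hPa: Δp = 80 hPa = 8000 Pa, q̄ = 0.00184 kg/kg → 0.00184 × 8000 / 9.8 = 1.50 mm
PW = 18.06 + 23.15 + 1.50 = 42.71 ≈ 42.7 mm.

PW ≈ 42.7 mm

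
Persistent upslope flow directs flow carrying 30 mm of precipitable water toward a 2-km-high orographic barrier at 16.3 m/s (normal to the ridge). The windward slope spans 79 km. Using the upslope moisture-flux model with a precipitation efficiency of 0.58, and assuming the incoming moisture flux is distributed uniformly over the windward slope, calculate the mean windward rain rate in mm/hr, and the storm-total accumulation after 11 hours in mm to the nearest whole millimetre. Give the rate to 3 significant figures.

Incoming column moisture flux per unit ridge length: F = V × PW = 16.3 × 30 = 489 mm·m/s.
Spread over the 79 km slope with efficiency ε = 0.58: R = ε·F/W = 0.58 × 489 / 79000 m = 3.590e-03 mm/s.
R = 3.590e-03 × 3600 = 12.9 mm/hr.
Over 11 h: total = 12.9 × 11 = 141.9 ≈ 142 mm.

R ≈ 12.9 mm/hr; total ≈ 142 mm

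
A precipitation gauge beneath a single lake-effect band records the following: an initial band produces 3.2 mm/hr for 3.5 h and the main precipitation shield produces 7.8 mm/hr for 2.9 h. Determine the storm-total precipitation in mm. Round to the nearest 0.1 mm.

total ≈ 33.8 mm

Total = Σ Rᵢ Δtᵢ = 3.2 × 3.5 + 7.8 × 2.9
      = 11.2 + 22.62 = 33.8 mm.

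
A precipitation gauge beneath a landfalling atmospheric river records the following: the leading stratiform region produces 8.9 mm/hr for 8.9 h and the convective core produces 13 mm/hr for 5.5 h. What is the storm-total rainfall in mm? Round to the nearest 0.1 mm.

Total = Σ Rᵢ Δtᵢ = 8.9 × 8.9 + 13 × 5.5
      = 79.21 + 71.5 = 150.7 mm.

total ≈ 150.7 mm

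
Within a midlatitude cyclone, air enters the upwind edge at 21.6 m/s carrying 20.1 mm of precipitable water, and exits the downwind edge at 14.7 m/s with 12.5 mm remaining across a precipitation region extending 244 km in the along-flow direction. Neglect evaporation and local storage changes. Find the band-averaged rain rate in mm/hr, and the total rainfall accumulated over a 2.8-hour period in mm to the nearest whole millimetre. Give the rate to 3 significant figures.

R ≈ 3.69 mm/hr; total ≈ 10 mm

Column moisture flux per unit crosswind length is F = V × PW.
Inflow: F_in = 21.6 × 20.1 = 434.16 mm·m/s
Outflow: F_out = 14.7 × 12.5 = 183.75 mm·m/s
Steady-state rate R = (F_in − F_out)/L = (434.16 − 183.75) / 244000 m = 1.026e-03 mm/s.
R = 1.026e-03 × 3600 = 3.69 mm/hr.
Over 2.8 h: total = 3.69 × 2.8 = 10.332 ≈ 10 mm.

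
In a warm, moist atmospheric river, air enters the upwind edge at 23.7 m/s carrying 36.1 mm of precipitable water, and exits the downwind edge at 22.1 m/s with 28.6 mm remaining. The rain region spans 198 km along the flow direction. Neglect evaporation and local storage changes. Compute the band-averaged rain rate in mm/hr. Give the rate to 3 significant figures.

Column moisture flux per unit crosswind length is F = V × PW.
Inflow: F_in = 23.7 × 36.1 = 855.57 mm·m/s
Outflow: F_out = 22.1 × 28.6 = 632.06 mm·m/s
Steady-state rate R = (F_in − F_out)/L = (855.57 − 632.06) / 198000 m = 1.129e-03 mm/s.
R = 1.129e-03 × 3600 = 4.06 mm/hr.

R ≈ 4.06 mm/hr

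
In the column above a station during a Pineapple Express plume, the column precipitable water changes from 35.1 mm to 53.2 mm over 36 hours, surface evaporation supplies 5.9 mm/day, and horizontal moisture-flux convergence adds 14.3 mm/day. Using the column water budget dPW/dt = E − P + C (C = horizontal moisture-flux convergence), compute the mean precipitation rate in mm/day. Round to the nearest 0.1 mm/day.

dPW/dt = (53.2 − 35.1) mm / (36/24 day) = +12.067 mm/day.
P = E + C − dPW/dt = 5.9 + (14.3) − (+12.067) = 8.1 mm/day.

P ≈ 8.1 mm/day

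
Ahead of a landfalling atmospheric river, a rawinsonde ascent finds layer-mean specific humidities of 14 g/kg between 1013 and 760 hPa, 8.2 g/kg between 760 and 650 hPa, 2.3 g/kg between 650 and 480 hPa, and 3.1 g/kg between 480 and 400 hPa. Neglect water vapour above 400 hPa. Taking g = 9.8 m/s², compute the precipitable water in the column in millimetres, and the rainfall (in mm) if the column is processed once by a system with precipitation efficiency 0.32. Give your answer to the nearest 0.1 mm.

Precipitable water is the column-integrated vapour mass per unit area: PW = (1/g) Σ q̄ Δp, with q in kg/kg and Δp in Pa (1 kg/m² of water = 1 mm).
Layer 1013–760 hPa: Δp = 253 hPa = 25300 Pa, q̄ = 0.014 kg/kg → 0.014 × 25300 / 9.8 = 36.14 mm
Layer 760–650 hPa: Δp = 110 hPa = 11000 Pa, q̄ = 0.0082 kg/kg → 0.0082 × 11000 / 9.8 = 9.20 mm
Layer 650–480 hPa: Δp = 170 hPa = 17000 Pa, q̄ = 0.0023 kg/kg → 0.0023 × 17000 / 9.8 = 3.99 mm
Layer 480–400 hPa: Δp = 80 hPa = 8000 Pa, q̄ = 0.0031 kg/kg → 0.0031 × 8000 / 9.8 = 2.53 mm
PW = 36.14 + 9.20 + 3.99 + 2.53 = 51.86 ≈ 51.9 mm.
Rainfall = ε × PW = 0.32 × 51.9 = 16.6 mm.

PW ≈ 51.9 mm; rainfall ≈ 16.6 mm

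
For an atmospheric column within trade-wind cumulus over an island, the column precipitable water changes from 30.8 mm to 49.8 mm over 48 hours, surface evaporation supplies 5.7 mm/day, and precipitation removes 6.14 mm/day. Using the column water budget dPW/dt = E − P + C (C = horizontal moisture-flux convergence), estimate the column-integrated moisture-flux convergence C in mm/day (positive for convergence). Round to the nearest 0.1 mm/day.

dPW/dt = (49.8 − 30.8) mm / (48/24 day) = +9.500 mm/day.
C = dPW/dt − E + P = (+9.500) − 5.7 + 6.14 = 9.9 mm/day.

C ≈ 9.9 mm/day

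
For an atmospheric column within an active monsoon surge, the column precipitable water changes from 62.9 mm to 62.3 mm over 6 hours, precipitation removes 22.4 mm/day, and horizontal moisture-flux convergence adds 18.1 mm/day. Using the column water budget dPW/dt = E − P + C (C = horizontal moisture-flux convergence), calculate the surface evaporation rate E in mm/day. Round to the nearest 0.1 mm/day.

E ≈ 1.9 mm/day

dPW/dt = (62.3 − 62.9) mm / (6/24 day) = -2.400 mm/day.
E = dPW/dt + P − C = (-2.400) + 22.4 − (18.1) = 1.9 mm/day.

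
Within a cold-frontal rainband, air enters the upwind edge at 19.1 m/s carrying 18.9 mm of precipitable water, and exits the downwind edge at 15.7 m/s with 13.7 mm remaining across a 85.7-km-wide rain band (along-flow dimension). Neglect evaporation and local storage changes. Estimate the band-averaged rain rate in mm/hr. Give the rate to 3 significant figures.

R ≈ 6.13 mm/hr

Column moisture flux per unit crosswind length is F = V × PW.
Inflow: F_in = 19.1 × 18.9 = 360.99 mm·m/s
Outflow: F_out = 15.7 × 13.7 = 215.09 mm·m/s
Steady-state rate R = (F_in − F_out)/L = (360.99 − 215.09) / 85700 m = 1.702e-03 mm/s.
R = 1.702e-03 × 3600 = 6.13 mm/hr.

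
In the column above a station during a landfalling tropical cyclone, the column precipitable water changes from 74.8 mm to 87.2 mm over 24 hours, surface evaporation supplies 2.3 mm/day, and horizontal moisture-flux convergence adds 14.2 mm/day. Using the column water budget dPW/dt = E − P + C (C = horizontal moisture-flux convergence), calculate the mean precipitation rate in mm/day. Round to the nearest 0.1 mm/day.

dPW/dt = (87.2 − 74.8) mm / (24/24 day) = +12.400 mm/day.
P = E + C − dPW/dt = 2.3 + (14.2) − (+12.400) = 4.1 mm/day.

P ≈ 4.1 mm/day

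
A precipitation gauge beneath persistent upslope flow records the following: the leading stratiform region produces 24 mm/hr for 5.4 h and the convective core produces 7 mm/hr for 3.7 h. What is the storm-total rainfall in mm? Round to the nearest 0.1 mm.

total ≈ 155.5 mm

Total = Σ Rᵢ Δtᵢ = 24 × 5.4 + 7 × 3.7
      = 129.6 + 25.9 = 155.5 mm.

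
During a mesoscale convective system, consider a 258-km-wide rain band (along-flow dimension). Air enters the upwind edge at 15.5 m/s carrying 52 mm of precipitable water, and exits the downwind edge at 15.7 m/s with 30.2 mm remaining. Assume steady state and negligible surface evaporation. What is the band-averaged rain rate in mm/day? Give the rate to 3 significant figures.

Column moisture flux per unit crosswind length is F = V × PW.
Inflow: F_in = 15.5 × 52 = 806 mm·m/s
Outflow: F_out = 15.7 × 30.2 = 474.14 mm·m/s
Steady-state rate R = (F_in − F_out)/L = (806 − 474.14) / 258000 m = 1.286e-03 mm/s.
R = 1.286e-03 × 3600 × 24 = 111 mm/day.

R ≈ 111 mm/day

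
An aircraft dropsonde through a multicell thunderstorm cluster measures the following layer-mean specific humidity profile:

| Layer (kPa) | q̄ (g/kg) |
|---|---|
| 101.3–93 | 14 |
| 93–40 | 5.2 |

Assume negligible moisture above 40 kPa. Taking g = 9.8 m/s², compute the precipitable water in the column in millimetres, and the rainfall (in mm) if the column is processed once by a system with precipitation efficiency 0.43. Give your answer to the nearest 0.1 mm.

Precipitable water is the column-integrated vapour mass per unit area: PW = (1/g) Σ q̄ Δp, with q in kg/kg and Δp in Pa (1 kg/m² of water = 1 mm).
Layer 101.3–93 kPa: Δp = 83 hPa = 8300 Pa, q̄ = 0.014 kg/kg → 0.014 × 8300 / 9.8 = 11.86 mm
Layer 93–40 kPa: Δp = 530 hPa = 53000 Pa, q̄ = 0.0052 kg/kg → 0.0052 × 53000 / 9.8 = 28.12 mm
PW = 11.86 + 28.12 = 39.98 ≈ 40.0 mm.
Rainfall = ε × PW = 0.43 × 40.0 = 17.2 mm.

PW ≈ 40.0 mm; rainfall ≈ 17.2 mm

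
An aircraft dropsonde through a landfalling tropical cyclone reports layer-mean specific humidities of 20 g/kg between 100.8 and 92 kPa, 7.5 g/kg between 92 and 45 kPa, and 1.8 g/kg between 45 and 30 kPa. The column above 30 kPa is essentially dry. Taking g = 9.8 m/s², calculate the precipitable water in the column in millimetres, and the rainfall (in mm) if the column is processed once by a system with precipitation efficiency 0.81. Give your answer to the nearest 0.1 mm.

Precipitable water is the column-integrated vapour mass per unit area: PW = (1/g) Σ q̄ Δp, with q in kg/kg and Δp in Pa (1 kg/m² of water = 1 mm).
Layer 100.8–92 kPa: Δp = 88 hPa = 8800 Pa, q̄ = 0.02 kg/kg → 0.02 × 8800 / 9.8 = 17.96 mm
Layer 92–45 kPa: Δp = 470 hPa = 47000 Pa, q̄ = 0.0075 kg/kg → 0.0075 × 47000 / 9.8 = 35.97 mm
Layer 45–30 kPa: Δp = 150 hPa = 15000 Pa, q̄ = 0.0018 kg/kg → 0.0018 × 15000 / 9.8 = 2.76 mm
PW = 17.96 + 35.97 + 2.76 = 56.69 ≈ 56.7 mm.
Rainfall = ε × PW = 0.81 × 56.7 = 45.9 mm.

PW ≈ 56.7 mm; rainfall ≈ 45.9 mm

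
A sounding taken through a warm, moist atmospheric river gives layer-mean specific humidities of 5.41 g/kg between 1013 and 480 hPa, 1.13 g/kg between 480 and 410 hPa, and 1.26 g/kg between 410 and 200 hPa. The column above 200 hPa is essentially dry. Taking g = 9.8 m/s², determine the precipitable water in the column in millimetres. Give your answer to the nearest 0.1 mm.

PW ≈ 32.9 mm

Precipitable water is the column-integrated vapour mass per unit area: PW = (1/g) Σ q̄ Δp, with q in kg/kg and Δp in Pa (1 kg/m² of water = 1 mm).
Layer 1013–480 hPa: Δp = 533 hPa = 53300 Pa, q̄ = 0.00541 kg/kg → 0.00541 × 53300 / 9.8 = 29.42 mm
Layer 480–410 hPa: Δp = 70 hPa = 7000 Pa, q̄ = 0.00113 kg/kg → 0.00113 × 7000 / 9.8 = 0.81 mm
Layer 410–200 hPa: Δp = 210 hPa = 21000 Pa, q̄ = 0.00126 kg/kg → 0.00126 × 21000 / 9.8 = 2.70 mm
PW = 29.42 + 0.81 + 2.70 = 32.93 ≈ 32.9 mm.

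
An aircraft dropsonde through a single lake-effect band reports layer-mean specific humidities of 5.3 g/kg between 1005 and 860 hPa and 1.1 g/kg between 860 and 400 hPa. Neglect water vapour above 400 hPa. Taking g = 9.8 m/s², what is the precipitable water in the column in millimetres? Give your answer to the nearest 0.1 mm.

Precipitable water is the column-integrated vapour mass per unit area: PW = (1/g) Σ q̄ Δp, with q in kg/kg and Δp in Pa (1 kg/m² of water = 1 mm).
Layer 1005–860 hPa: Δp = 145 hPa = 14500 Pa, q̄ = 0.0053 kg/kg → 0.0053 × 14500 / 9.8 = 7.84 mm
Layer 860–400 hPa: Δp = 460 hPa = 46000 Pa, q̄ = 0.0011 kg/kg → 0.0011 × 46000 / 9.8 = 5.16 mm
PW = 7.84 + 5.16 = 13.00 ≈ 13.0 mm.

PW ≈ 13.0 mm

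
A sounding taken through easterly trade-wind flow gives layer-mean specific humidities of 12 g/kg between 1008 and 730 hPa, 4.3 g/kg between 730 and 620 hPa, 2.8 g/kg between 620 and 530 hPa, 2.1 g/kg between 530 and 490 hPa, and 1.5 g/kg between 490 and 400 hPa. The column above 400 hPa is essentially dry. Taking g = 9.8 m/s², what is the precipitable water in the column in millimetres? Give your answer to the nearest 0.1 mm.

PW ≈ 43.7 mm

Precipitable water is the column-integrated vapour mass per unit area: PW = (1/g) Σ q̄ Δp, with q in kg/kg and Δp in Pa (1 kg/m² of water = 1 mm).
Layer 1008–730 hPa: Δp = 278 hPa = 27800 Pa, q̄ = 0.012 kg/kg → 0.012 × 27800 / 9.8 = 34.04 mm
Layer 730–620 hPa: Δp = 110 hPa = 11000 Pa, q̄ = 0.0043 kg/kg → 0.0043 × 11000 / 9.8 = 4.83 mm
Layer 620–530 hPa: Δp = 90 hPa = 9000 Pa, q̄ = 0.0028 kg/kg → 0.0028 × 9000 / 9.8 = 2.57 mm
Layer 530–490 hPa: Δp = 40 hPa = 4000 Pa, q̄ = 0.0021 kg/kg → 0.0021 × 4000 / 9.8 = 0.86 mm
Layer 490–400 hPa: Δp = 90 hPa = 9000 Pa, q̄ = 0.0015 kg/kg → 0.0015 × 9000 / 9.8 = 1.38 mm
PW = 34.04 + 4.83 + 2.57 + 0.86 + 1.38 = 43.68 ≈ 43.7 mm.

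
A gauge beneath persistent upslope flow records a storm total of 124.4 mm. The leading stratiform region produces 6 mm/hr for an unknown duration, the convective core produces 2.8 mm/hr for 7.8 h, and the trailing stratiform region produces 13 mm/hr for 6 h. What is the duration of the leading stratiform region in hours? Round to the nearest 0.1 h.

duration ≈ 4.1 h

Known phases: 2.8 × 7.8 + 13 × 6 = 21.84 + 78 = 99.84 mm.
Remaining depth = 124.4 − 99.84 = 24.56 mm.
Duration = 24.56 / 6 = 4.1 h.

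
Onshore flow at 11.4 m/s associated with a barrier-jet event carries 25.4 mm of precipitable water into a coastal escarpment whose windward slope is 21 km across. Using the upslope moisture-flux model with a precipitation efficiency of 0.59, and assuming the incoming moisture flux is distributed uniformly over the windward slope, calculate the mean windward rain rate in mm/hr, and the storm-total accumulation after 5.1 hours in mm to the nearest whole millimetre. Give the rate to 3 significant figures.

R ≈ 29.3 mm/hr; total ≈ 149 mm

Incoming column moisture flux per unit ridge length: F = V × PW = 11.4 × 25.4 = 289.56 mm·m/s.
Spread over the 21 km slope with efficiency ε = 0.59: R = ε·F/W = 0.59 × 289.56 / 21000 m = 8.135e-03 mm/s.
R = 8.135e-03 × 3600 = 29.3 mm/hr.
Over 5.1 h: total = 29.3 × 5.1 = 149.43 ≈ 149 mm.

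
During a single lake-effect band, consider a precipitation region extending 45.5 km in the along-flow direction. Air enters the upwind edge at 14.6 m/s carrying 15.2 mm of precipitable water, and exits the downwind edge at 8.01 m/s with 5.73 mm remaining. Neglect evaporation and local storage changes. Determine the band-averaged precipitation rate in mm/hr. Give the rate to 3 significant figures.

Column moisture flux per unit crosswind length is F = V × PW.
Inflow: F_in = 14.6 × 15.2 = 221.92 mm·m/s
Outflow: F_out = 8.01 × 5.73 = 45.8973 mm·m/s
Steady-state rate R = (F_in − F_out)/L = (221.92 − 45.8973) / 45500 m = 3.869e-03 mm/s.
R = 3.869e-03 × 3600 = 13.9 mm/hr.

R ≈ 13.9 mm/hr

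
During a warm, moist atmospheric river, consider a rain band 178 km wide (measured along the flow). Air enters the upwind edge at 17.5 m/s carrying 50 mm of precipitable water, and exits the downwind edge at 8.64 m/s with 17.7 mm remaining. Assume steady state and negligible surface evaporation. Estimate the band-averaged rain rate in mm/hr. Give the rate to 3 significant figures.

Column moisture flux per unit crosswind length is F = V × PW.
Inflow: F_in = 17.5 × 50 = 875 mm·m/s
Outflow: F_out = 8.64 × 17.7 = 152.928 mm·m/s
Steady-state rate R = (F_in − F_out)/L = (875 − 152.928) / 178000 m = 4.057e-03 mm/s.
R = 4.057e-03 × 3600 = 14.6 mm/hr.

R ≈ 14.6 mm/hr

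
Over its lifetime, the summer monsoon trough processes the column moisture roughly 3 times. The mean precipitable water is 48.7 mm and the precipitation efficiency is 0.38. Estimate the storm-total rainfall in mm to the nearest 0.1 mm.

rainfall ≈ 55.5 mm

Each cycle deposits ε × PW = 0.38 × 48.7 = 18.506 mm.
Over 3 cycles: 3 × 18.506 = 55.5 mm.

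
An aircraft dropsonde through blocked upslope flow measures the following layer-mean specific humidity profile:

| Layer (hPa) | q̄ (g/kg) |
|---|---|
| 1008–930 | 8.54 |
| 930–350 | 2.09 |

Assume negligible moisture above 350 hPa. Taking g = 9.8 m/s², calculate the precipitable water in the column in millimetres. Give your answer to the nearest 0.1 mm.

PW ≈ 19.2 mm

Precipitable water is the column-integrated vapour mass per unit area: PW = (1/g) Σ q̄ Δp, with q in kg/kg and Δp in Pa (1 kg/m² of water = 1 mm).
Layer 1008–930 hPa: Δp = 78 hPa = 7800 Pa, q̄ = 0.00854 kg/kg → 0.00854 × 7800 / 9.8 = 6.80 mm
Layer 930–350 hPa: Δp = 580 hPa = 58000 Pa, q̄ = 0.00209 kg/kg → 0.00209 × 58000 / 9.8 = 12.37 mm
PW = 6.80 + 12.37 = 19.17 ≈ 19.2 mm.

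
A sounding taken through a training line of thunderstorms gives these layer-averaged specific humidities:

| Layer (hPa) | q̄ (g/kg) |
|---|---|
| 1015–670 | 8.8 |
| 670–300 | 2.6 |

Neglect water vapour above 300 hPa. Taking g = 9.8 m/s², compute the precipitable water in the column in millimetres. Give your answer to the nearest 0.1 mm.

Precipitable water is the column-integrated vapour mass per unit area: PW = (1/g) Σ q̄ Δp, with q in kg/kg and Δp in Pa (1 kg/m² of water = 1 mm).
Layer 1015–670 hPa: Δp = 345 hPa = 34500 Pa, q̄ = 0.0088 kg/kg → 0.0088 × 34500 / 9.8 = 30.98 mm
Layer 670–300 hPa: Δp = 370 hPa = 37000 Pa, q̄ = 0.0026 kg/kg → 0.0026 × 37000 / 9.8 = 9.82 mm
PW = 30.98 + 9.82 = 40.80 ≈ 40.8 mm.

PW ≈ 40.8 mm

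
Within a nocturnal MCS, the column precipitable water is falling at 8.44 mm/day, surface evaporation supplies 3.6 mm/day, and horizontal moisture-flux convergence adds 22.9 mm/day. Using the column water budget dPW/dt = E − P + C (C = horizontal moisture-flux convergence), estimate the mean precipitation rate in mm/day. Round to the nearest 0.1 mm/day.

dPW/dt = -8.44 mm/day.
P = E + C − dPW/dt = 3.6 + (22.9) − (-8.44) = 34.9 mm/day.

P ≈ 34.9 mm/day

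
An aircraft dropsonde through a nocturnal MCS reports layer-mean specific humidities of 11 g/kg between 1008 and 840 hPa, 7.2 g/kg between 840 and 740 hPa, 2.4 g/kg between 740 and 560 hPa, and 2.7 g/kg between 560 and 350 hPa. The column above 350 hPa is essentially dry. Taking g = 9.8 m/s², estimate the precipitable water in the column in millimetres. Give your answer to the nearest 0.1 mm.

Precipitable water is the column-integrated vapour mass per unit area: PW = (1/g) Σ q̄ Δp, with q in kg/kg and Δp in Pa (1 kg/m² of water = 1 mm).
Layer 1008–840 hPa: Δp = 168 hPa = 16800 Pa, q̄ = 0.011 kg/kg → 0.011 × 16800 / 9.8 = 18.86 mm
Layer 840–740 hPa: Δp = 100 hPa = 10000 Pa, q̄ = 0.0072 kg/kg → 0.0072 × 10000 / 9.8 = 7.35 mm
Layer 740–560 hPa: Δp = 180 hPa = 18000 Pa, q̄ = 0.0024 kg/kg → 0.0024 × 18000 / 9.8 = 4.41 mm
Layer 560–350 hPa: Δp = 210 hPa = 21000 Pa, q̄ = 0.0027 kg/kg → 0.0027 × 21000 / 9.8 = 5.79 mm
PW = 18.86 + 7.35 + 4.41 + 5.79 = 36.41 ≈ 36.4 mm.

PW ≈ 36.4 mm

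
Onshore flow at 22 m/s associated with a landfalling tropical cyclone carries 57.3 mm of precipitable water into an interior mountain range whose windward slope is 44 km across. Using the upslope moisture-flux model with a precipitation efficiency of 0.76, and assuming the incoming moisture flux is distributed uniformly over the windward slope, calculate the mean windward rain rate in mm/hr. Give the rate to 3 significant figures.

R ≈ 78.4 mm/hr

Incoming column moisture flux per unit ridge length: F = V × PW = 22 × 57.3 = 1260.6 mm·m/s.
Spread over the 44 km slope with efficiency ε = 0.76: R = ε·F/W = 0.76 × 1260.6 / 44000 m = 2.177e-02 mm/s.
R = 2.177e-02 × 3600 = 78.4 mm/hr.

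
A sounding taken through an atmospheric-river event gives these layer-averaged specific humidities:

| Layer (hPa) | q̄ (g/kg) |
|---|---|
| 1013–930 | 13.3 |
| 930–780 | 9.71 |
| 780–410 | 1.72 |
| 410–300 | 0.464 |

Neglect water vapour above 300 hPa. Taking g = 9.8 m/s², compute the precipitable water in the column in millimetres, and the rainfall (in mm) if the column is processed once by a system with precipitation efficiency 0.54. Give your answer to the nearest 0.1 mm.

Precipitable water is the column-integrated vapour mass per unit area: PW = (1/g) Σ q̄ Δp, with q in kg/kg and Δp in Pa (1 kg/m² of water = 1 mm).
Layer 1013–930 hPa: Δp = 83 hPa = 8300 Pa, q̄ = 0.0133 kg/kg → 0.0133 × 8300 / 9.8 = 11.26 mm
Layer 930–780 hPa: Δp = 150 hPa = 15000 Pa, q̄ = 0.00971 kg/kg → 0.00971 × 15000 / 9.8 = 14.86 mm
Layer 780–410 hPa: Δp = 370 hPa = 37000 Pa, q̄ = 0.00172 kg/kg → 0.00172 × 37000 / 9.8 = 6.49 mm
Layer 410–300 hPa: Δp = 110 hPa = 11000 Pa, q̄ = 0.000464 kg/kg → 0.000464 × 11000 / 9.8 = 0.52 mm
PW = 11.26 + 14.86 + 6.49 + 0.52 = 33.13 ≈ 33.1 mm.
Rainfall = ε × PW = 0.54 × 33.1 = 17.9 mm.

PW ≈ 33.1 mm; rainfall ≈ 17.9 mm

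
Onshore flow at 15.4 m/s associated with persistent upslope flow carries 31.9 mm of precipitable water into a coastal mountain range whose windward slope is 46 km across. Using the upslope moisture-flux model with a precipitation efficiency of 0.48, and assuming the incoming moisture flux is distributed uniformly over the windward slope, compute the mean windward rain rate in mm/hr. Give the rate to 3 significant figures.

Incoming column moisture flux per unit ridge length: F = V × PW = 15.4 × 31.9 = 491.26 mm·m/s.
Spread over the 46 km slope with efficiency ε = 0.48: R = ε·F/W = 0.48 × 491.26 / 46000 m = 5.126e-03 mm/s.
R = 5.126e-03 × 3600 = 18.5 mm/hr.

R ≈ 18.5 mm/hr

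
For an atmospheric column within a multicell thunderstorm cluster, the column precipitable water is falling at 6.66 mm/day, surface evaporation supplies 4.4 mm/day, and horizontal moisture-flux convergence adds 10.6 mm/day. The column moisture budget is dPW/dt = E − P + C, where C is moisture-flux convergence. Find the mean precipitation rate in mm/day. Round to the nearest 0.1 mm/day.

P ≈ 21.7 mm/day

dPW/dt = -6.66 mm/day.
P = E + C − dPW/dt = 4.4 + (10.6) − (-6.66) = 21.7 mm/day.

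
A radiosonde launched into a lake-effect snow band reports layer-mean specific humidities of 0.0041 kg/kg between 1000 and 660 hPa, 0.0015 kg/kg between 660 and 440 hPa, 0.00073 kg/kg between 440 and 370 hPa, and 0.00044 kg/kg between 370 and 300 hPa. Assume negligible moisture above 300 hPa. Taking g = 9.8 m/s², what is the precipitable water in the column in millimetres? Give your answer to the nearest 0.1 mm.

PW ≈ 18.4 mm

Precipitable water is the column-integrated vapour mass per unit area: PW = (1/g) Σ q̄ Δp, with q in kg/kg and Δp in Pa (1 kg/m² of water = 1 mm).
Layer 1000–660 hPa: Δp = 340 hPa = 34000 Pa, q̄ = 0.0041 kg/kg → 0.0041 × 34000 / 9.8 = 14.22 mm
Layer 660–440 hPa: Δp = 220 hPa = 22000 Pa, q̄ = 0.0015 kg/kg → 0.0015 × 22000 / 9.8 = 3.37 mm
Layer 440–370 hPa: Δp = 70 hPa = 7000 Pa, q̄ = 0.00073 kg/kg → 0.00073 × 7000 / 9.8 = 0.52 mm
Layer 370–300 hPa: Δp = 70 hPa = 7000 Pa, q̄ = 0.00044 kg/kg → 0.00044 × 7000 / 9.8 = 0.31 mm
PW = 14.22 + 3.37 + 0.52 + 0.31 = 18.42 ≈ 18.4 mm.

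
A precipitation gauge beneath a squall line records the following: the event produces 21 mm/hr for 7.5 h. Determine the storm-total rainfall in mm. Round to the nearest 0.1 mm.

Total = Σ Rᵢ Δtᵢ = 21 × 7.5
      = 157.5 = 157.5 mm.

total ≈ 157.5 mm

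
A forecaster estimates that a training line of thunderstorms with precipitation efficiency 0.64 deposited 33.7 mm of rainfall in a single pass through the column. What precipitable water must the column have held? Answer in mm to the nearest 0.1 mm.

PW = rainfall / ε = 33.7 / 0.64 = 52.7 mm.

PW ≈ 52.7 mm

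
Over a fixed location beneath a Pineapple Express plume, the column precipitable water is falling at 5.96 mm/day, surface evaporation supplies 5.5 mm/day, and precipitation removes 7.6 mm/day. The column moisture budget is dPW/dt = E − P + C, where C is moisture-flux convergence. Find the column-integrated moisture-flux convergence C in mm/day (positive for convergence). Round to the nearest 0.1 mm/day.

dPW/dt = -5.96 mm/day.
C = dPW/dt − E + P = (-5.96) − 5.5 + 7.6 = -3.9 mm/day.

C ≈ -3.9 mm/day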